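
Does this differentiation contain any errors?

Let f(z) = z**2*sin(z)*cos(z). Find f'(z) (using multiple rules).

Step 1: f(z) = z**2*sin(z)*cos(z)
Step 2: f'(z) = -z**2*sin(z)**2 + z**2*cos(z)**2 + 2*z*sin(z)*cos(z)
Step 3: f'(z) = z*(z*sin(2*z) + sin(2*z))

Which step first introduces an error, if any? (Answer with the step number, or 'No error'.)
Step 3

Step 3 is incorrect due to a wrong trig function.
The step shows: z*(z*sin(2*z) + sin(2*z))
The correct value should be: z*(z*cos(2*z) + sin(2*z))

Explanation: cos(2*z) was incorrectly written as sin(2*z): the term z*(z*cos(2*z) + sin(2*z)) was incorrectly written as z*(z*sin(2*z) + sin(2*z))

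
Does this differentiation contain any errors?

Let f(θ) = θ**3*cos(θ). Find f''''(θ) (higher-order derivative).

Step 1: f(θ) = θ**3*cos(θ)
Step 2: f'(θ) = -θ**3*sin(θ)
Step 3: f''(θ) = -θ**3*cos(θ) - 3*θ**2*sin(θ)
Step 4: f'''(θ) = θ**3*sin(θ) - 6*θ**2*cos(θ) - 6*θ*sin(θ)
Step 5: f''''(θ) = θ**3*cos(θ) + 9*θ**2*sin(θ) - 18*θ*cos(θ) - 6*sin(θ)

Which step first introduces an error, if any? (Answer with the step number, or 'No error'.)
Step 2

Step 2 is incorrect due to a dropped term.
The step shows: -θ**3*sin(θ)
The correct value should be: -θ**3*sin(θ) + 3*θ**2*cos(θ)

Explanation: A term was dropped: the term 3*θ**2*cos(θ) was incorrectly omitted
The later steps are derived from this incorrect expression, so the error originates in Step 2.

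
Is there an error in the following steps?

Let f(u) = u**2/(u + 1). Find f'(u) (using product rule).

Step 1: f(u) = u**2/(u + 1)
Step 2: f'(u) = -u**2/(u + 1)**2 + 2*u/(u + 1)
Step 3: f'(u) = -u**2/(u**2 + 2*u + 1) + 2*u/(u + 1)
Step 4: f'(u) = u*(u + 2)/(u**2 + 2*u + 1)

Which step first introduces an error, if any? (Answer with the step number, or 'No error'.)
No error

All steps in this derivation are correct.
The final answer f'(u) = u*(u + 2)/(u**2 + 2*u + 1) is valid.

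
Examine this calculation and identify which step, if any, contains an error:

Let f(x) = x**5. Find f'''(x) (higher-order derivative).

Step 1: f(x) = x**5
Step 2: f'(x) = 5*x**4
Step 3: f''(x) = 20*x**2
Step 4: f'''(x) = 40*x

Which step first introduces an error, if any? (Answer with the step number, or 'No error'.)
Step 3

Step 3 is incorrect due to a wrong exponent.
The step shows: 20*x**2
The correct value should be: 20*x**3

Explanation: The exponent 3 on x was incorrectly written as 2: the term 20*x**3 was incorrectly written as 20*x**2
The later steps are derived from this incorrect expression, so the error originates in Step 3.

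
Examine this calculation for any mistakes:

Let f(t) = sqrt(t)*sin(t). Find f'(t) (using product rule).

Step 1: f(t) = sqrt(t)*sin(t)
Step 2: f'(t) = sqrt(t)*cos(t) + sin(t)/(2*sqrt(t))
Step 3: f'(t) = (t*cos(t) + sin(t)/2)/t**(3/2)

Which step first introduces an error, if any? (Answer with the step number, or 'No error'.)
Step 3

Step 3 is incorrect due to a wrong exponent.
The step shows: (t*cos(t) + sin(t)/2)/t**(3/2)
The correct value should be: (t*cos(t) + sin(t)/2)/sqrt(t)

Explanation: The exponent -1/2 on t was incorrectly written as -3/2: the term (t*cos(t) + sin(t)/2)/sqrt(t) was incorrectly written as (t*cos(t) + sin(t)/2)/t**(3/2)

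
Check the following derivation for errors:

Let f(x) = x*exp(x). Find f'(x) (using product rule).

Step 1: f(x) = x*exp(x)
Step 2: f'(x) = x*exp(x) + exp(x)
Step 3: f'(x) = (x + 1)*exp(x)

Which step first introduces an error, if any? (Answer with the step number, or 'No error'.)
No error

All steps in this derivation are correct.
The final answer f'(x) = (x + 1)*exp(x) is valid.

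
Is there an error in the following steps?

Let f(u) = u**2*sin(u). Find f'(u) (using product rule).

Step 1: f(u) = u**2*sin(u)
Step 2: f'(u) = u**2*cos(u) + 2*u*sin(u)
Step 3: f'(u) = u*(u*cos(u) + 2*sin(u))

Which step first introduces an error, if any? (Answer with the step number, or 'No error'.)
No error

All steps in this derivation are correct.
The final answer f'(u) = u*(u*cos(u) + 2*sin(u)) is valid.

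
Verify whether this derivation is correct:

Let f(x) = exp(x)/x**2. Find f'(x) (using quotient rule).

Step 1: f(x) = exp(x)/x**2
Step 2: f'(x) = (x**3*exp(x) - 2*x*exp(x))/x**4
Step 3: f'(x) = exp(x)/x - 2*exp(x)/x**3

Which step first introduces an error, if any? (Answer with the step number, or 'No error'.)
Step 2

Step 2 is incorrect due to a wrong exponent.
The step shows: (x**3*exp(x) - 2*x*exp(x))/x**4
The correct value should be: (x**2*exp(x) - 2*x*exp(x))/x**4

Explanation: The exponent 2 on x was incorrectly written as 3: the term (x**2*exp(x) - 2*x*exp(x))/x**4 was incorrectly written as (x**3*exp(x) - 2*x*exp(x))/x**4
The later steps are derived from this incorrect expression, so the error originates in Step 2.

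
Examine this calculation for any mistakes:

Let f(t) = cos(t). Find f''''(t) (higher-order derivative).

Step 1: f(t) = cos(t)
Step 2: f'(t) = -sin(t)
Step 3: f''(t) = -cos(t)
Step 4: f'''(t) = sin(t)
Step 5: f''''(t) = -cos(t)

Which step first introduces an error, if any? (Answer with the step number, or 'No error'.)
Step 5

Step 5 is incorrect due to a sign flip.
The step shows: -cos(t)
The correct value should be: cos(t)

Explanation: The sign of the whole expression was flipped: the term cos(t) was incorrectly written as -cos(t)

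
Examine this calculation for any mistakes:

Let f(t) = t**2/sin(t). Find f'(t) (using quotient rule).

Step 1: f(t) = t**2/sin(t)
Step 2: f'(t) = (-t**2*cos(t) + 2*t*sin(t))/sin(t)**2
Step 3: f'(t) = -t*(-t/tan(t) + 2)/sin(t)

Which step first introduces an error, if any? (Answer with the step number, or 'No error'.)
Step 3

Step 3 is incorrect due to a sign flip.
The step shows: -t*(-t/tan(t) + 2)/sin(t)
The correct value should be: t*(-t/tan(t) + 2)/sin(t)

Explanation: The sign of the whole expression was flipped: the term t*(-t/tan(t) + 2)/sin(t) was incorrectly written as -t*(-t/tan(t) + 2)/sin(t)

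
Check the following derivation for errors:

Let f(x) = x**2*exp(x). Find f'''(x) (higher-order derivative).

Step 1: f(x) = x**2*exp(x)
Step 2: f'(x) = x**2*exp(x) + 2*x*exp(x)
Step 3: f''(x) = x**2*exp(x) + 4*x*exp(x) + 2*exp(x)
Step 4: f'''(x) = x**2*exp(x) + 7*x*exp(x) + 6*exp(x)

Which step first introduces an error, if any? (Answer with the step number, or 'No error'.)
Step 4

Step 4 is incorrect due to a wrong coefficient.
The step shows: x**2*exp(x) + 7*x*exp(x) + 6*exp(x)
The correct value should be: x**2*exp(x) + 6*x*exp(x) + 6*exp(x)

Explanation: The coefficient 6 was incorrectly written as 7: the term 6*x*exp(x) was incorrectly written as 7*x*exp(x)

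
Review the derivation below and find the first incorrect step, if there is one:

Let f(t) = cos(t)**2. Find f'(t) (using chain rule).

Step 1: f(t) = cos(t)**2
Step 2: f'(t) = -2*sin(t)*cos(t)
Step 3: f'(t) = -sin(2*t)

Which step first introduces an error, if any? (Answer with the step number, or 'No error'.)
No error

All steps in this derivation are correct.
The final answer f'(t) = -sin(2*t) is valid.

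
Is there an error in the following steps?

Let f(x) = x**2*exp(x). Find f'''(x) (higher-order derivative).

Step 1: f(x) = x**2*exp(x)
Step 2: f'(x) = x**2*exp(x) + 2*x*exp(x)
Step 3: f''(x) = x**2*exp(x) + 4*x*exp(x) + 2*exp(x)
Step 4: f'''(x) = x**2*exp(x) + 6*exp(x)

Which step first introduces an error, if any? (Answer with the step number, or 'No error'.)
Step 4

Step 4 is incorrect due to a dropped term.
The step shows: x**2*exp(x) + 6*exp(x)
The correct value should be: x**2*exp(x) + 6*x*exp(x) + 6*exp(x)

Explanation: A term was dropped: the term 6*x*exp(x) was incorrectly omitted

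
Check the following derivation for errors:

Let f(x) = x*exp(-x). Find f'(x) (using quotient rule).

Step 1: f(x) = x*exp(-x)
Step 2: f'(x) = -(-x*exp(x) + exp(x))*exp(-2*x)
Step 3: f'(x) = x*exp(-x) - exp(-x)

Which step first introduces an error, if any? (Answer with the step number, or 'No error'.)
Step 2

Step 2 is incorrect due to a sign flip.
The step shows: -(-x*exp(x) + exp(x))*exp(-2*x)
The correct value should be: (-x*exp(x) + exp(x))*exp(-2*x)

Explanation: The sign of the whole expression was flipped: the term (-x*exp(x) + exp(x))*exp(-2*x) was incorrectly written as -(-x*exp(x) + exp(x))*exp(-2*x)
The later steps are derived from this incorrect expression, so the error originates in Step 2.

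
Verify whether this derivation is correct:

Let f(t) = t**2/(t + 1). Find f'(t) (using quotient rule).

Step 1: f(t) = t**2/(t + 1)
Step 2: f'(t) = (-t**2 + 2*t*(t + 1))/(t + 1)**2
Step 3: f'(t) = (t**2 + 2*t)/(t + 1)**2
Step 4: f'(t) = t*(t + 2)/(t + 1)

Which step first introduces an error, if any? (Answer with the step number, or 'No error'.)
Step 4

Step 4 is incorrect due to a wrong exponent.
The step shows: t*(t + 2)/(t + 1)
The correct value should be: t*(t + 2)/(t + 1)**2

Explanation: The exponent -2 on t + 1 was incorrectly written as -1: the term t*(t + 2)/(t + 1)**2 was incorrectly written as t*(t + 2)/(t + 1)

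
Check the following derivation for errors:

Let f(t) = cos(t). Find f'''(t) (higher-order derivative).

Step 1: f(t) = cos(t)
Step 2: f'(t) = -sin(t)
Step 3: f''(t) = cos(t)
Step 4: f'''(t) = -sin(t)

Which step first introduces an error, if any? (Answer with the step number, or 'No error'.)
Step 3

Step 3 is incorrect due to a sign flip.
The step shows: cos(t)
The correct value should be: -cos(t)

Explanation: The sign of the whole expression was flipped: the term -cos(t) was incorrectly written as cos(t)
The later steps are derived from this incorrect expression, so the error originates in Step 3.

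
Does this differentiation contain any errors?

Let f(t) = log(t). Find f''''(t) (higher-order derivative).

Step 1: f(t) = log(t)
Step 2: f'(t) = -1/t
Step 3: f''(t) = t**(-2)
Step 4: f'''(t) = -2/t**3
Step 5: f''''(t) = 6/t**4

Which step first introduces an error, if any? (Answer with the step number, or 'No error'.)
Step 2

Step 2 is incorrect due to a sign flip.
The step shows: -1/t
The correct value should be: 1/t

Explanation: The sign of the whole expression was flipped: the term 1/t was incorrectly written as -1/t
The later steps are derived from this incorrect expression, so the error originates in Step 2.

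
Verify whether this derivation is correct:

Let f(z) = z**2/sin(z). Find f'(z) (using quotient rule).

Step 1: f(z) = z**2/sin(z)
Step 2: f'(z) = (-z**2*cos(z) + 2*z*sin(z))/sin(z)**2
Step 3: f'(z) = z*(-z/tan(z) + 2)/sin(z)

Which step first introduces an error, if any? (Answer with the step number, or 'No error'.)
No error

All steps in this derivation are correct.
The final answer f'(z) = z*(-z/tan(z) + 2)/sin(z) is valid.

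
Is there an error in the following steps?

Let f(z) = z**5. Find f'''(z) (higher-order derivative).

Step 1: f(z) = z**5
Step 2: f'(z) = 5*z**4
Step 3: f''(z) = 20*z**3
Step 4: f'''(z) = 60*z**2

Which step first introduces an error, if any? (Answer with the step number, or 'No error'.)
No error

All steps in this derivation are correct.
The final answer f'''(z) = 60*z**2 is valid.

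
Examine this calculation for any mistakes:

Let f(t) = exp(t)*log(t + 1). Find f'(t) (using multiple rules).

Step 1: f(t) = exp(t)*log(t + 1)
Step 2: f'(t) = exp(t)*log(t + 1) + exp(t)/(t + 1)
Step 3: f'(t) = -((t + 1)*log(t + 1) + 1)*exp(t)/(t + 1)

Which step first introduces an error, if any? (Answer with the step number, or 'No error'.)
Step 3

Step 3 is incorrect due to a sign flip.
The step shows: -((t + 1)*log(t + 1) + 1)*exp(t)/(t + 1)
The correct value should be: ((t + 1)*log(t + 1) + 1)*exp(t)/(t + 1)

Explanation: The sign of the whole expression was flipped: the term ((t + 1)*log(t + 1) + 1)*exp(t)/(t + 1) was incorrectly written as -((t + 1)*log(t + 1) + 1)*exp(t)/(t + 1)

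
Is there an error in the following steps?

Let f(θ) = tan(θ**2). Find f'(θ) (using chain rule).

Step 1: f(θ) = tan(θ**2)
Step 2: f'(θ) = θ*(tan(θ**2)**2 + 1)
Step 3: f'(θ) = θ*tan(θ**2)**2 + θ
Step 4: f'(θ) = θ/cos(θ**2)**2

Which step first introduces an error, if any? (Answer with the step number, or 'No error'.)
Step 2

Step 2 is incorrect due to a wrong coefficient.
The step shows: θ*(tan(θ**2)**2 + 1)
The correct value should be: 2*θ*(tan(θ**2)**2 + 1)

Explanation: The coefficient 2 was incorrectly written as 1: the term 2*θ*(tan(θ**2)**2 + 1) was incorrectly written as θ*(tan(θ**2)**2 + 1)
The later steps are derived from this incorrect expression, so the error originates in Step 2.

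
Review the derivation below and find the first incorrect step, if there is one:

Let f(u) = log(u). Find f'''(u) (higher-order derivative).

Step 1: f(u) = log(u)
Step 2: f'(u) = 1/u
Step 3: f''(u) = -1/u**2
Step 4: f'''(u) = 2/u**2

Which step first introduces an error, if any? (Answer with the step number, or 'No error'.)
Step 4

Step 4 is incorrect due to a wrong exponent.
The step shows: 2/u**2
The correct value should be: 2/u**3

Explanation: The exponent -3 on u was incorrectly written as -2: the term 2/u**3 was incorrectly written as 2/u**2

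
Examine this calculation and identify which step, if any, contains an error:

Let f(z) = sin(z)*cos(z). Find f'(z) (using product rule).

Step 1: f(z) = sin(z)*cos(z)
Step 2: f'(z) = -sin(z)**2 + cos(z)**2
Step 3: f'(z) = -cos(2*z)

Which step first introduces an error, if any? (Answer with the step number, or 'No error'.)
Step 3

Step 3 is incorrect due to a sign flip.
The step shows: -cos(2*z)
The correct value should be: cos(2*z)

Explanation: The sign of the whole expression was flipped: the term cos(2*z) was incorrectly written as -cos(2*z)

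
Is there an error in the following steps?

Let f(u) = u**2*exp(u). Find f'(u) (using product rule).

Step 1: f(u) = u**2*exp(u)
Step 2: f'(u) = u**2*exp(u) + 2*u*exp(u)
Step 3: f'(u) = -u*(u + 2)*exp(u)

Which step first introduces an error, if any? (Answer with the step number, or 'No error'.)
Step 3

Step 3 is incorrect due to a sign flip.
The step shows: -u*(u + 2)*exp(u)
The correct value should be: u*(u + 2)*exp(u)

Explanation: The sign of the whole expression was flipped: the term u*(u + 2)*exp(u) was incorrectly written as -u*(u + 2)*exp(u)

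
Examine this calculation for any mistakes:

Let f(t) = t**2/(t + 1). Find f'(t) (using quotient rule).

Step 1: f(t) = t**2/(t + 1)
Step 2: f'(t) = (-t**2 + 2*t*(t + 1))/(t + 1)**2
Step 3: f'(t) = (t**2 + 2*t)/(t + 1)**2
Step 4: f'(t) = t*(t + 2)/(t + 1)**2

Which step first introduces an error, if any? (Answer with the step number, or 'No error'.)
No error

All steps in this derivation are correct.
The final answer f'(t) = t*(t + 2)/(t + 1)**2 is valid.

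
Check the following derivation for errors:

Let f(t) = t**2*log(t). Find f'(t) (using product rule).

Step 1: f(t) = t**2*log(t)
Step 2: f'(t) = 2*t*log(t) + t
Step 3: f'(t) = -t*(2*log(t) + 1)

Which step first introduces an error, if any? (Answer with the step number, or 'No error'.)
Step 3

Step 3 is incorrect due to a sign flip.
The step shows: -t*(2*log(t) + 1)
The correct value should be: t*(2*log(t) + 1)

Explanation: The sign of the whole expression was flipped: the term t*(2*log(t) + 1) was incorrectly written as -t*(2*log(t) + 1)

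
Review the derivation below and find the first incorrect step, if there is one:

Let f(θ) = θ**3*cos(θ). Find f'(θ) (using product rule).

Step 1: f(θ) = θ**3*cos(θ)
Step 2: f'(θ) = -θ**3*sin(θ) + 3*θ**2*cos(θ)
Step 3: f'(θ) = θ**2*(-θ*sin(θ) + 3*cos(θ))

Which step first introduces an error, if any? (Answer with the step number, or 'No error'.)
No error

All steps in this derivation are correct.
The final answer f'(θ) = θ**2*(-θ*sin(θ) + 3*cos(θ)) is valid.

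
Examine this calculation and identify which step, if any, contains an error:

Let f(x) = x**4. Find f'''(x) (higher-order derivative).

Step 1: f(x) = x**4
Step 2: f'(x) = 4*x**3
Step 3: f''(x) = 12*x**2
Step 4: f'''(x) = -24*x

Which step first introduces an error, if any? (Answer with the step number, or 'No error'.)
Step 4

Step 4 is incorrect due to a sign flip.
The step shows: -24*x
The correct value should be: 24*x

Explanation: The sign of the whole expression was flipped: the term 24*x was incorrectly written as -24*x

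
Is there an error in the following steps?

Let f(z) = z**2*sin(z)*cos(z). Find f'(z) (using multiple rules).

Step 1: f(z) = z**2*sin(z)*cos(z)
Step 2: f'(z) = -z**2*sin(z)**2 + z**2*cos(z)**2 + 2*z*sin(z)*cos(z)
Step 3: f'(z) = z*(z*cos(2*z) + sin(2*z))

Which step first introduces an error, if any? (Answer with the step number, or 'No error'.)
No error

All steps in this derivation are correct.
The final answer f'(z) = z*(z*cos(2*z) + sin(2*z)) is valid.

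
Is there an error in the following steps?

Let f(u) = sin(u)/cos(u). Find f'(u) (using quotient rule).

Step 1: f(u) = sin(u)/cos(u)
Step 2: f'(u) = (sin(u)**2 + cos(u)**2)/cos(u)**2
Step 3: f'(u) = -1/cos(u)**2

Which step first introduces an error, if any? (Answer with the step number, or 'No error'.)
Step 3

Step 3 is incorrect due to a sign flip.
The step shows: -1/cos(u)**2
The correct value should be: cos(u)**(-2)

Explanation: The sign of the whole expression was flipped: the term cos(u)**(-2) was incorrectly written as -1/cos(u)**2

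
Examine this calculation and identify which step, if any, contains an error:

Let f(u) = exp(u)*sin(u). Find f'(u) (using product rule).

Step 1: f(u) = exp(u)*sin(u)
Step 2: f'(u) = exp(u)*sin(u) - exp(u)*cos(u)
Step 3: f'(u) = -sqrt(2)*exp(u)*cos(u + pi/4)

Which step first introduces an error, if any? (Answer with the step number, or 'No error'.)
Step 2

Step 2 is incorrect due to a sign flip.
The step shows: exp(u)*sin(u) - exp(u)*cos(u)
The correct value should be: exp(u)*sin(u) + exp(u)*cos(u)

Explanation: The sign of one term was flipped: the term exp(u)*cos(u) was incorrectly written as -exp(u)*cos(u)
The later steps are derived from this incorrect expression, so the error originates in Step 2.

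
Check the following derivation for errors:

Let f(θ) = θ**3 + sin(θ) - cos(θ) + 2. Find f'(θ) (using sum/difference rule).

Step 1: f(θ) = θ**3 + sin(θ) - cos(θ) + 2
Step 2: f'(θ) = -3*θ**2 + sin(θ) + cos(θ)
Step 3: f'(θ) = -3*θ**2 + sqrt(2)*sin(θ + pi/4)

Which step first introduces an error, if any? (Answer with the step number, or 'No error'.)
Step 2

Step 2 is incorrect due to a sign flip.
The step shows: -3*θ**2 + sin(θ) + cos(θ)
The correct value should be: 3*θ**2 + sin(θ) + cos(θ)

Explanation: The sign of one term was flipped: the term 3*θ**2 was incorrectly written as -3*θ**2
The later steps are derived from this incorrect expression, so the error originates in Step 2.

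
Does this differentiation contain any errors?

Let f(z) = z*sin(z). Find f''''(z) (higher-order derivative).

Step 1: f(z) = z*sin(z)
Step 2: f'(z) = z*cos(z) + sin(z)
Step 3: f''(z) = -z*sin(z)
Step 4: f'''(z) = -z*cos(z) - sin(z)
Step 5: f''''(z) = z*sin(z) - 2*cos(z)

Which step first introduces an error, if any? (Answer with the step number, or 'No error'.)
Step 3

Step 3 is incorrect due to a dropped term.
The step shows: -z*sin(z)
The correct value should be: -z*sin(z) + 2*cos(z)

Explanation: A term was dropped: the term 2*cos(z) was incorrectly omitted
The later steps are derived from this incorrect expression, so the error originates in Step 3.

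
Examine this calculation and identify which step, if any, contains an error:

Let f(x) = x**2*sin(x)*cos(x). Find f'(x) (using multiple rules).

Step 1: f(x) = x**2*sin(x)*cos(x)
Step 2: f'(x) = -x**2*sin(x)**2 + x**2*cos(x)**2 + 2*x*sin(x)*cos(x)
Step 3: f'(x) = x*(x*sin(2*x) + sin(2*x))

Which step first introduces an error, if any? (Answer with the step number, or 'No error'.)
Step 3

Step 3 is incorrect due to a wrong trig function.
The step shows: x*(x*sin(2*x) + sin(2*x))
The correct value should be: x*(x*cos(2*x) + sin(2*x))

Explanation: cos(2*x) was incorrectly written as sin(2*x): the term x*(x*cos(2*x) + sin(2*x)) was incorrectly written as x*(x*sin(2*x) + sin(2*x))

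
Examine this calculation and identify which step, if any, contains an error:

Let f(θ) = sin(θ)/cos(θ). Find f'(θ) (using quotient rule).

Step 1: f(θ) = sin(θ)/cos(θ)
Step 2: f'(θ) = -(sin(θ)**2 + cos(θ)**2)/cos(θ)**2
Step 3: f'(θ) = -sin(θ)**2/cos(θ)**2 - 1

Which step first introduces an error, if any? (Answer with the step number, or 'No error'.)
Step 2

Step 2 is incorrect due to a sign flip.
The step shows: -(sin(θ)**2 + cos(θ)**2)/cos(θ)**2
The correct value should be: (sin(θ)**2 + cos(θ)**2)/cos(θ)**2

Explanation: The sign of the whole expression was flipped: the term (sin(θ)**2 + cos(θ)**2)/cos(θ)**2 was incorrectly written as -(sin(θ)**2 + cos(θ)**2)/cos(θ)**2
The later steps are derived from this incorrect expression, so the error originates in Step 2.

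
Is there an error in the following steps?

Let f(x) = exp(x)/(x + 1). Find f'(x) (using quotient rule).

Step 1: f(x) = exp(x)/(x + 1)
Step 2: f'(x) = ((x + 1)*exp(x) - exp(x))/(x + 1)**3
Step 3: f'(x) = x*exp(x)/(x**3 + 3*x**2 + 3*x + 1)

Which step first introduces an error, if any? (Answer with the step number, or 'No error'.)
Step 2

Step 2 is incorrect due to a wrong exponent.
The step shows: ((x + 1)*exp(x) - exp(x))/(x + 1)**3
The correct value should be: ((x + 1)*exp(x) - exp(x))/(x + 1)**2

Explanation: The exponent -2 on x + 1 was incorrectly written as -3: the term ((x + 1)*exp(x) - exp(x))/(x + 1)**2 was incorrectly written as ((x + 1)*exp(x) - exp(x))/(x + 1)**3
The later steps are derived from this incorrect expression, so the error originates in Step 2.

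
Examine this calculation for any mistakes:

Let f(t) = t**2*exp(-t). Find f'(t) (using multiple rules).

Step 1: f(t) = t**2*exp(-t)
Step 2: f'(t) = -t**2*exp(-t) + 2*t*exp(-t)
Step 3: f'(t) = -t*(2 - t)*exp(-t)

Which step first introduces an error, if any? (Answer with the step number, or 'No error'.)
Step 3

Step 3 is incorrect due to a sign flip.
The step shows: -t*(2 - t)*exp(-t)
The correct value should be: t*(2 - t)*exp(-t)

Explanation: The sign of the whole expression was flipped: the term t*(2 - t)*exp(-t) was incorrectly written as -t*(2 - t)*exp(-t)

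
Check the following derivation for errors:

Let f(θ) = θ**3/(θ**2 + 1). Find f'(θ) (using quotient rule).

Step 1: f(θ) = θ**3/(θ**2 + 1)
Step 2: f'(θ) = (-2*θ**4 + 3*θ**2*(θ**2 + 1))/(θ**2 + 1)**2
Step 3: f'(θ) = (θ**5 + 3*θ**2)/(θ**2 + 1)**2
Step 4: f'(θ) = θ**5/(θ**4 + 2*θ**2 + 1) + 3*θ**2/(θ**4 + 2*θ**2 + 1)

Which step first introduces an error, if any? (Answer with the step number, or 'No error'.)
Step 3

Step 3 is incorrect due to a wrong exponent.
The step shows: (θ**5 + 3*θ**2)/(θ**2 + 1)**2
The correct value should be: (θ**4 + 3*θ**2)/(θ**2 + 1)**2

Explanation: The exponent 4 on θ was incorrectly written as 5: the term (θ**4 + 3*θ**2)/(θ**2 + 1)**2 was incorrectly written as (θ**5 + 3*θ**2)/(θ**2 + 1)**2
The later steps are derived from this incorrect expression, so the error originates in Step 3.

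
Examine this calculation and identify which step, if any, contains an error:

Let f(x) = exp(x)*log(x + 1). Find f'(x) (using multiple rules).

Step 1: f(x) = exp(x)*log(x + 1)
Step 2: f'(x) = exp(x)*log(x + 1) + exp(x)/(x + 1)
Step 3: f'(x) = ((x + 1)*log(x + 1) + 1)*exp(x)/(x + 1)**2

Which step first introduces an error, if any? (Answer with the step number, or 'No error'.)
Step 3

Step 3 is incorrect due to a wrong exponent.
The step shows: ((x + 1)*log(x + 1) + 1)*exp(x)/(x + 1)**2
The correct value should be: ((x + 1)*log(x + 1) + 1)*exp(x)/(x + 1)

Explanation: The exponent -1 on x + 1 was incorrectly written as -2: the term ((x + 1)*log(x + 1) + 1)*exp(x)/(x + 1) was incorrectly written as ((x + 1)*log(x + 1) + 1)*exp(x)/(x + 1)**2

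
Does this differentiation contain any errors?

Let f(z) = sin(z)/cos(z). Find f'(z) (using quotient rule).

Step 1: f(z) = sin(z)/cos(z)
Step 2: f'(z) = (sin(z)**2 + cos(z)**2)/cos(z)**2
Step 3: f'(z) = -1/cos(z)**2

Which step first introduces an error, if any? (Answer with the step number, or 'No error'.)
Step 3

Step 3 is incorrect due to a sign flip.
The step shows: -1/cos(z)**2
The correct value should be: cos(z)**(-2)

Explanation: The sign of the whole expression was flipped: the term cos(z)**(-2) was incorrectly written as -1/cos(z)**2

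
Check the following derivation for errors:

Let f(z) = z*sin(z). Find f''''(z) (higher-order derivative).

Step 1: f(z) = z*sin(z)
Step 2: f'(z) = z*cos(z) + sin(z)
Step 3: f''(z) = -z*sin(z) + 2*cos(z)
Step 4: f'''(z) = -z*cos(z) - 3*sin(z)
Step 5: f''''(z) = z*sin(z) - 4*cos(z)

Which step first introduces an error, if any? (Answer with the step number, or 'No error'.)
No error

All steps in this derivation are correct.
The final answer f''''(z) = z*sin(z) - 4*cos(z) is valid.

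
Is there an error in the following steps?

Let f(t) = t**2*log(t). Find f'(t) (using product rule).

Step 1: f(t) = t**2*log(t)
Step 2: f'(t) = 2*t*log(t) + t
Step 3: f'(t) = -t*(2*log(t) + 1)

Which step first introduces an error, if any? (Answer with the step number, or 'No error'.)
Step 3

Step 3 is incorrect due to a sign flip.
The step shows: -t*(2*log(t) + 1)
The correct value should be: t*(2*log(t) + 1)

Explanation: The sign of the whole expression was flipped: the term t*(2*log(t) + 1) was incorrectly written as -t*(2*log(t) + 1)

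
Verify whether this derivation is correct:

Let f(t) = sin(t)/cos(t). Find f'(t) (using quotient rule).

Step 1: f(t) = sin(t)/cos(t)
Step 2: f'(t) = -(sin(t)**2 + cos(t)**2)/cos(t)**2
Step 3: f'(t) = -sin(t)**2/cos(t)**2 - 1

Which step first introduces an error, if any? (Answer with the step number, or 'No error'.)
Step 2

Step 2 is incorrect due to a sign flip.
The step shows: -(sin(t)**2 + cos(t)**2)/cos(t)**2
The correct value should be: (sin(t)**2 + cos(t)**2)/cos(t)**2

Explanation: The sign of the whole expression was flipped: the term (sin(t)**2 + cos(t)**2)/cos(t)**2 was incorrectly written as -(sin(t)**2 + cos(t)**2)/cos(t)**2
The later steps are derived from this incorrect expression, so the error originates in Step 2.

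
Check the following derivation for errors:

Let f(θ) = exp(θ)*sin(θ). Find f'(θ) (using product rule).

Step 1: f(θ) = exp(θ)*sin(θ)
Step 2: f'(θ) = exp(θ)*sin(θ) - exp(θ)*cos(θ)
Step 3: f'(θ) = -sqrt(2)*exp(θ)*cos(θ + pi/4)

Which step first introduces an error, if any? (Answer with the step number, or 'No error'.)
Step 2

Step 2 is incorrect due to a sign flip.
The step shows: exp(θ)*sin(θ) - exp(θ)*cos(θ)
The correct value should be: exp(θ)*sin(θ) + exp(θ)*cos(θ)

Explanation: The sign of one term was flipped: the term exp(θ)*cos(θ) was incorrectly written as -exp(θ)*cos(θ)
The later steps are derived from this incorrect expression, so the error originates in Step 2.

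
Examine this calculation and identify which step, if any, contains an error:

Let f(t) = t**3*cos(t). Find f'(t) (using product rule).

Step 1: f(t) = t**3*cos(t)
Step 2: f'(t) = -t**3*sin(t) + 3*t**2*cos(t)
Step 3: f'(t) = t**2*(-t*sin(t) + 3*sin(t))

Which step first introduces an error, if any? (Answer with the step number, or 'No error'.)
Step 3

Step 3 is incorrect due to a wrong trig function.
The step shows: t**2*(-t*sin(t) + 3*sin(t))
The correct value should be: t**2*(-t*sin(t) + 3*cos(t))

Explanation: cos(t) was incorrectly written as sin(t): the term t**2*(-t*sin(t) + 3*cos(t)) was incorrectly written as t**2*(-t*sin(t) + 3*sin(t))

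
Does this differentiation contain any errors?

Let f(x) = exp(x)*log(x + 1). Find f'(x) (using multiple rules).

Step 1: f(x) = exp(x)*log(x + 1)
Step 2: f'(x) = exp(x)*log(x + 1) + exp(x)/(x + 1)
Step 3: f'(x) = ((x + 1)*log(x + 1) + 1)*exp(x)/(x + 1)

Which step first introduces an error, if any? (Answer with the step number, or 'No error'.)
No error

All steps in this derivation are correct.
The final answer f'(x) = ((x + 1)*log(x + 1) + 1)*exp(x)/(x + 1) is valid.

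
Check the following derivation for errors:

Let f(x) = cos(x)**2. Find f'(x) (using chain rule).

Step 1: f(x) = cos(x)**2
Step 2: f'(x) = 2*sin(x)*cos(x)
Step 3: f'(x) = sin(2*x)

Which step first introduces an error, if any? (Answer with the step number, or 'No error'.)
Step 2

Step 2 is incorrect due to a sign flip.
The step shows: 2*sin(x)*cos(x)
The correct value should be: -2*sin(x)*cos(x)

Explanation: The sign of the whole expression was flipped: the term -2*sin(x)*cos(x) was incorrectly written as 2*sin(x)*cos(x)
The later steps are derived from this incorrect expression, so the error originates in Step 2.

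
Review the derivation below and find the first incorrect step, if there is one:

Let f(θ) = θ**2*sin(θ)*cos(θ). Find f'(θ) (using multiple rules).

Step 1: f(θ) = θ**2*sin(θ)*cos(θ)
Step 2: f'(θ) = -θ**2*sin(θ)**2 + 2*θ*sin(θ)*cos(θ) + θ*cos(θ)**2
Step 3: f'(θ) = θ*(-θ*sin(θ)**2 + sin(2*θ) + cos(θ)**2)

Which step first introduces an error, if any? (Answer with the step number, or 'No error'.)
Step 2

Step 2 is incorrect due to a wrong exponent.
The step shows: -θ**2*sin(θ)**2 + 2*θ*sin(θ)*cos(θ) + θ*cos(θ)**2
The correct value should be: -θ**2*sin(θ)**2 + θ**2*cos(θ)**2 + 2*θ*sin(θ)*cos(θ)

Explanation: The exponent 2 on θ was incorrectly written as 1: the term θ**2*cos(θ)**2 was incorrectly written as θ*cos(θ)**2
The later steps are derived from this incorrect expression, so the error originates in Step 2.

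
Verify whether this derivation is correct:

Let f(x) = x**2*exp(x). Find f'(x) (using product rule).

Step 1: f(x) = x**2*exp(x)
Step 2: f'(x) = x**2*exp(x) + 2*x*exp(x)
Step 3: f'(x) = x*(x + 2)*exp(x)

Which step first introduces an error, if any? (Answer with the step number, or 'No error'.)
No error

All steps in this derivation are correct.
The final answer f'(x) = x*(x + 2)*exp(x) is valid.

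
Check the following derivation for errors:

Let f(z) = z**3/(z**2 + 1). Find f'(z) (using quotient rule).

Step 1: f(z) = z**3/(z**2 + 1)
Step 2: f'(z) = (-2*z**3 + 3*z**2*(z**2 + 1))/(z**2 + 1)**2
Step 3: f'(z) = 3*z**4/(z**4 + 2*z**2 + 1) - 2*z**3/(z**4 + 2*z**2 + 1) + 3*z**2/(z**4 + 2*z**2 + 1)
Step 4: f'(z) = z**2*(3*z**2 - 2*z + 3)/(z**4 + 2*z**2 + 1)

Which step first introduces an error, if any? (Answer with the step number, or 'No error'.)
Step 2

Step 2 is incorrect due to a wrong exponent.
The step shows: (-2*z**3 + 3*z**2*(z**2 + 1))/(z**2 + 1)**2
The correct value should be: (-2*z**4 + 3*z**2*(z**2 + 1))/(z**2 + 1)**2

Explanation: The exponent 4 on z was incorrectly written as 3: the term (-2*z**4 + 3*z**2*(z**2 + 1))/(z**2 + 1)**2 was incorrectly written as (-2*z**3 + 3*z**2*(z**2 + 1))/(z**2 + 1)**2
The later steps are derived from this incorrect expression, so the error originates in Step 2.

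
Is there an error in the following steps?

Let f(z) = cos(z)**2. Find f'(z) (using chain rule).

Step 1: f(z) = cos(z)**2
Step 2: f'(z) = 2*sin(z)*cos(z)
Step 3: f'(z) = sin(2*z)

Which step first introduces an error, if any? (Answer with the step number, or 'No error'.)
Step 2

Step 2 is incorrect due to a sign flip.
The step shows: 2*sin(z)*cos(z)
The correct value should be: -2*sin(z)*cos(z)

Explanation: The sign of the whole expression was flipped: the term -2*sin(z)*cos(z) was incorrectly written as 2*sin(z)*cos(z)
The later steps are derived from this incorrect expression, so the error originates in Step 2.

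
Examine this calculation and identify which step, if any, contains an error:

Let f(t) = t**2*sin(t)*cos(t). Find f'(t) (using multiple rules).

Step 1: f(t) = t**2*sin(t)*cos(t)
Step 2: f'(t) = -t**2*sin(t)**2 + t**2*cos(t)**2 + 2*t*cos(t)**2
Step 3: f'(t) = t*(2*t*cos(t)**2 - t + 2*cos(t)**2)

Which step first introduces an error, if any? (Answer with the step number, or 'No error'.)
Step 2

Step 2 is incorrect due to a wrong trig function.
The step shows: -t**2*sin(t)**2 + t**2*cos(t)**2 + 2*t*cos(t)**2
The correct value should be: -t**2*sin(t)**2 + t**2*cos(t)**2 + 2*t*sin(t)*cos(t)

Explanation: sin(t) was incorrectly written as cos(t): the term 2*t*sin(t)*cos(t) was incorrectly written as 2*t*cos(t)**2
The later steps are derived from this incorrect expression, so the error originates in Step 2.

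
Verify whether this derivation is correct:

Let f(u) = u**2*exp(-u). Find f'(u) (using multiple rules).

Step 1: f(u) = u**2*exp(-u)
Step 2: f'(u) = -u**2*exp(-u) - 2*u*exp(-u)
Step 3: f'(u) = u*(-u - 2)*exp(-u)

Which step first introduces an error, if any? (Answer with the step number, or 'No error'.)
Step 2

Step 2 is incorrect due to a sign flip.
The step shows: -u**2*exp(-u) - 2*u*exp(-u)
The correct value should be: -u**2*exp(-u) + 2*u*exp(-u)

Explanation: The sign of one term was flipped: the term 2*u*exp(-u) was incorrectly written as -2*u*exp(-u)
The later steps are derived from this incorrect expression, so the error originates in Step 2.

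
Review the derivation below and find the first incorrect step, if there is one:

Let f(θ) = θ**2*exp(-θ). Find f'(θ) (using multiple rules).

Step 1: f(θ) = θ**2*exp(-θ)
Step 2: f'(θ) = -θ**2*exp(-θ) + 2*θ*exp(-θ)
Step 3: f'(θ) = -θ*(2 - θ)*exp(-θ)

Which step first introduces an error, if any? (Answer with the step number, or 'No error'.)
Step 3

Step 3 is incorrect due to a sign flip.
The step shows: -θ*(2 - θ)*exp(-θ)
The correct value should be: θ*(2 - θ)*exp(-θ)

Explanation: The sign of the whole expression was flipped: the term θ*(2 - θ)*exp(-θ) was incorrectly written as -θ*(2 - θ)*exp(-θ)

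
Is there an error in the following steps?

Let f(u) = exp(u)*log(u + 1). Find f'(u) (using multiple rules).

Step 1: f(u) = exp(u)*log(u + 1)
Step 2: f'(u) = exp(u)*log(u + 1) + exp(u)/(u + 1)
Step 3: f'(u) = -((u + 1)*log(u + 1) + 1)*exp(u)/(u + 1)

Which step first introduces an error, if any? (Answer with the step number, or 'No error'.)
Step 3

Step 3 is incorrect due to a sign flip.
The step shows: -((u + 1)*log(u + 1) + 1)*exp(u)/(u + 1)
The correct value should be: ((u + 1)*log(u + 1) + 1)*exp(u)/(u + 1)

Explanation: The sign of the whole expression was flipped: the term ((u + 1)*log(u + 1) + 1)*exp(u)/(u + 1) was incorrectly written as -((u + 1)*log(u + 1) + 1)*exp(u)/(u + 1)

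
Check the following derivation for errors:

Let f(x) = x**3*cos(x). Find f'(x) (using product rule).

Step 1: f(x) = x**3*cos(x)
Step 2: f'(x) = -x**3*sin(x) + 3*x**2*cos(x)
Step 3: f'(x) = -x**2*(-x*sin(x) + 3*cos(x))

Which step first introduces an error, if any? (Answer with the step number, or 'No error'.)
Step 3

Step 3 is incorrect due to a sign flip.
The step shows: -x**2*(-x*sin(x) + 3*cos(x))
The correct value should be: x**2*(-x*sin(x) + 3*cos(x))

Explanation: The sign of the whole expression was flipped: the term x**2*(-x*sin(x) + 3*cos(x)) was incorrectly written as -x**2*(-x*sin(x) + 3*cos(x))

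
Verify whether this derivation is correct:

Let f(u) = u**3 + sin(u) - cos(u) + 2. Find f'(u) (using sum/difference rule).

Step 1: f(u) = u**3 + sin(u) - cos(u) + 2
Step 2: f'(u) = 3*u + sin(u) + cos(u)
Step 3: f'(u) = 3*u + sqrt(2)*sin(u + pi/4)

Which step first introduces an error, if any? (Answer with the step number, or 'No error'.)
Step 2

Step 2 is incorrect due to a wrong exponent.
The step shows: 3*u + sin(u) + cos(u)
The correct value should be: 3*u**2 + sin(u) + cos(u)

Explanation: The exponent 2 on u was incorrectly written as 1: the term 3*u**2 was incorrectly written as 3*u
The later steps are derived from this incorrect expression, so the error originates in Step 2.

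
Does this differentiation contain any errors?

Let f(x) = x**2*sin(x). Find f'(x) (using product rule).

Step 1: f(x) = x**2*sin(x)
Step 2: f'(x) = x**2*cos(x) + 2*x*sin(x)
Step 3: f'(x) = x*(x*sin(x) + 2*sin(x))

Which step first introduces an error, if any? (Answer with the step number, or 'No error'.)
Step 3

Step 3 is incorrect due to a wrong trig function.
The step shows: x*(x*sin(x) + 2*sin(x))
The correct value should be: x*(x*cos(x) + 2*sin(x))

Explanation: cos(x) was incorrectly written as sin(x): the term x*(x*cos(x) + 2*sin(x)) was incorrectly written as x*(x*sin(x) + 2*sin(x))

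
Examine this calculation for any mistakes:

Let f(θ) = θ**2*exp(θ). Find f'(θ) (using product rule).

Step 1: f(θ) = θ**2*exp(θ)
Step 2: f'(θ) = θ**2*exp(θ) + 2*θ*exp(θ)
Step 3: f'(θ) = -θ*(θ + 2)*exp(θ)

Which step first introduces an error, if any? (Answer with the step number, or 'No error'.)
Step 3

Step 3 is incorrect due to a sign flip.
The step shows: -θ*(θ + 2)*exp(θ)
The correct value should be: θ*(θ + 2)*exp(θ)

Explanation: The sign of the whole expression was flipped: the term θ*(θ + 2)*exp(θ) was incorrectly written as -θ*(θ + 2)*exp(θ)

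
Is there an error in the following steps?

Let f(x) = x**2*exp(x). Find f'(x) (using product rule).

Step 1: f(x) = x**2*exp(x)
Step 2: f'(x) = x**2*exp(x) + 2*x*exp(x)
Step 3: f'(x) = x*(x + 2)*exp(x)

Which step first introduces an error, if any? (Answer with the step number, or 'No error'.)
No error

All steps in this derivation are correct.
The final answer f'(x) = x*(x + 2)*exp(x) is valid.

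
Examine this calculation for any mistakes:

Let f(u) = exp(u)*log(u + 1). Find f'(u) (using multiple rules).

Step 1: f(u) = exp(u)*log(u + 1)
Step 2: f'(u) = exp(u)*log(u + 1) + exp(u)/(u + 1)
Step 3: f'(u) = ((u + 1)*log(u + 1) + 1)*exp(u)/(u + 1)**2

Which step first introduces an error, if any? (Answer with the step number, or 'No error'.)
Step 3

Step 3 is incorrect due to a wrong exponent.
The step shows: ((u + 1)*log(u + 1) + 1)*exp(u)/(u + 1)**2
The correct value should be: ((u + 1)*log(u + 1) + 1)*exp(u)/(u + 1)

Explanation: The exponent -1 on u + 1 was incorrectly written as -2: the term ((u + 1)*log(u + 1) + 1)*exp(u)/(u + 1) was incorrectly written as ((u + 1)*log(u + 1) + 1)*exp(u)/(u + 1)**2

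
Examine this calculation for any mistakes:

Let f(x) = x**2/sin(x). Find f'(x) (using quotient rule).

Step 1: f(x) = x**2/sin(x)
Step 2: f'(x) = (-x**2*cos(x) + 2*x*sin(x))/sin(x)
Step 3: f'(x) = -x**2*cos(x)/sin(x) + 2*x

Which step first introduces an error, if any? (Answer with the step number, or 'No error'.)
Step 2

Step 2 is incorrect due to a wrong exponent.
The step shows: (-x**2*cos(x) + 2*x*sin(x))/sin(x)
The correct value should be: (-x**2*cos(x) + 2*x*sin(x))/sin(x)**2

Explanation: The exponent -2 on sin(x) was incorrectly written as -1: the term (-x**2*cos(x) + 2*x*sin(x))/sin(x)**2 was incorrectly written as (-x**2*cos(x) + 2*x*sin(x))/sin(x)
The later steps are derived from this incorrect expression, so the error originates in Step 2.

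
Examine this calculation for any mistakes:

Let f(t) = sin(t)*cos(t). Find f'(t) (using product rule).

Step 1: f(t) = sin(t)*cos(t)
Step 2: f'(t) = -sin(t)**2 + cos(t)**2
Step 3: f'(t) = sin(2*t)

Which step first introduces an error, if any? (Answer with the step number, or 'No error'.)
Step 3

Step 3 is incorrect due to a wrong trig function.
The step shows: sin(2*t)
The correct value should be: cos(2*t)

Explanation: cos(2*t) was incorrectly written as sin(2*t): the term cos(2*t) was incorrectly written as sin(2*t)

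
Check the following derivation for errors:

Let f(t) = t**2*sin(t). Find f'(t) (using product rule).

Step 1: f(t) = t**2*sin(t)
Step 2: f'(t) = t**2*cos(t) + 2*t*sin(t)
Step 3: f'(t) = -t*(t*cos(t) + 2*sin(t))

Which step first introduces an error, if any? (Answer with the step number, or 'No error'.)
Step 3

Step 3 is incorrect due to a sign flip.
The step shows: -t*(t*cos(t) + 2*sin(t))
The correct value should be: t*(t*cos(t) + 2*sin(t))

Explanation: The sign of the whole expression was flipped: the term t*(t*cos(t) + 2*sin(t)) was incorrectly written as -t*(t*cos(t) + 2*sin(t))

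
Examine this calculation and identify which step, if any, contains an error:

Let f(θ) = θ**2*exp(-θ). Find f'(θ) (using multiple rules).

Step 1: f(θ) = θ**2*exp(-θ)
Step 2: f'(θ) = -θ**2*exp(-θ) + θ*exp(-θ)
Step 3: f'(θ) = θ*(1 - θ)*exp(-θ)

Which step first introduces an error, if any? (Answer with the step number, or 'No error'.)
Step 2

Step 2 is incorrect due to a wrong coefficient.
The step shows: -θ**2*exp(-θ) + θ*exp(-θ)
The correct value should be: -θ**2*exp(-θ) + 2*θ*exp(-θ)

Explanation: The coefficient 2 was incorrectly written as 1: the term 2*θ*exp(-θ) was incorrectly written as θ*exp(-θ)
The later steps are derived from this incorrect expression, so the error originates in Step 2.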